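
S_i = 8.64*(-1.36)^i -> [8.64, -11.75, 15.98, -21.73, 29.56]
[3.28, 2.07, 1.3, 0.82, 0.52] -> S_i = 3.28*0.63^i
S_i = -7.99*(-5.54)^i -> [-7.99, 44.26, -245.23, 1358.55, -7526.37]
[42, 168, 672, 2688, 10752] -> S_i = 42*4^i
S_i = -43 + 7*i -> [-43, -36, -29, -22, -15]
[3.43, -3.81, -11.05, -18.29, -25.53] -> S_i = 3.43 + -7.24*i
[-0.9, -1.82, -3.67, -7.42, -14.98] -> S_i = -0.90*2.02^i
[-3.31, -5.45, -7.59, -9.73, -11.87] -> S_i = -3.31 + -2.14*i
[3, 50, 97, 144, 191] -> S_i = 3 + 47*i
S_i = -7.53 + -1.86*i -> [-7.53, -9.39, -11.25, -13.11, -14.97]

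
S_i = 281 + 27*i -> [281, 308, 335, 362, 389]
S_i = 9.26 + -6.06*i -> [9.26, 3.2, -2.86, -8.92, -14.98]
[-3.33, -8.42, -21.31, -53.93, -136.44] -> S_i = -3.33*2.53^i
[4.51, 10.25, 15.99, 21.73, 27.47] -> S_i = 4.51 + 5.74*i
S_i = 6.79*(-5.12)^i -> [6.79, -34.76, 178.0, -911.34, 4666.05]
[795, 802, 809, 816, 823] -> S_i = 795 + 7*i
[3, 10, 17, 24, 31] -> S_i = 3 + 7*i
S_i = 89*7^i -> [89, 623, 4361, 30527, 213689]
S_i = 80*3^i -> [80, 240, 720, 2160, 6480]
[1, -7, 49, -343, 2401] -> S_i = 1*-7^i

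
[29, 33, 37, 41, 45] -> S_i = 29 + 4*i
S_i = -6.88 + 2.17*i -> [-6.88, -4.71, -2.54, -0.37, 1.8]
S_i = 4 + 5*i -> [4, 9, 14, 19, 24]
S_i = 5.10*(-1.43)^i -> [5.1, -7.29, 10.43, -14.91, 21.33]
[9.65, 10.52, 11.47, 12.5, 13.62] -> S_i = 9.65*1.09^i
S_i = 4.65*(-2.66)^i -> [4.65, -12.37, 32.9, -87.52, 232.8]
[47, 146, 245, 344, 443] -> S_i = 47 + 99*i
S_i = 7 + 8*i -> [7, 15, 23, 31, 39]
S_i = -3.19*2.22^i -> [-3.19, -7.08, -15.72, -34.9, -77.48]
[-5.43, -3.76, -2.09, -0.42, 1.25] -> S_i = -5.43 + 1.67*i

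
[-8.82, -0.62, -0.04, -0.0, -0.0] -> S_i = -8.82*0.07^i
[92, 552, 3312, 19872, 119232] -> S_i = 92*6^i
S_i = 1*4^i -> [1, 4, 16, 64, 256]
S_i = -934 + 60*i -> [-934, -874, -814, -754, -694]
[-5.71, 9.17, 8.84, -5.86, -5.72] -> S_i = Random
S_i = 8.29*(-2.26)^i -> [8.29, -18.74, 42.34, -95.69, 216.27]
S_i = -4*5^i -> [-4, -20, -100, -500, -2500]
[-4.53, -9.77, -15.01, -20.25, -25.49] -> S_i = -4.53 + -5.24*i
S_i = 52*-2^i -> [52, -104, 208, -416, 832]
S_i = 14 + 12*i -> [14, 26, 38, 50, 62]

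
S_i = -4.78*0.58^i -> [-4.78, -2.77, -1.61, -0.93, -0.54]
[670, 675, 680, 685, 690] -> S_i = 670 + 5*i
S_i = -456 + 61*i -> [-456, -395, -334, -273, -212]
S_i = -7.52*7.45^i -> [-7.52, -56.02, -417.38, -3109.47, -23165.57]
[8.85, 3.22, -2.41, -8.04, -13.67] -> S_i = 8.85 + -5.63*i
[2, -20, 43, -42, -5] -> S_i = Random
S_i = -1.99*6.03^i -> [-1.99, -12.0, -72.36, -436.32, -2631.01]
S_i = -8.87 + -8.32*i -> [-8.87, -17.19, -25.51, -33.83, -42.15]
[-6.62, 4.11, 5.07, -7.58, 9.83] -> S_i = Random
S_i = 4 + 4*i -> [4, 8, 12, 16, 20]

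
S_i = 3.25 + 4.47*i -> [3.25, 7.72, 12.19, 16.66, 21.13]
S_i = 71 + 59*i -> [71, 130, 189, 248, 307]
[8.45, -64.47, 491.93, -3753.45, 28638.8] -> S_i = 8.45*(-7.63)^i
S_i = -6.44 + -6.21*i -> [-6.44, -12.65, -18.86, -25.07, -31.28]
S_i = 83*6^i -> [83, 498, 2988, 17928, 107568]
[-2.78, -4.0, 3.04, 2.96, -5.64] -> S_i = Random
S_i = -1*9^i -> [-1, -9, -81, -729, -6561]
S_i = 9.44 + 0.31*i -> [9.44, 9.75, 10.06, 10.37, 10.68]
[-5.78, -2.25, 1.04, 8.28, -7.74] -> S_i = Random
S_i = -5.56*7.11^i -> [-5.56, -39.53, -281.07, -1998.41, -14208.66]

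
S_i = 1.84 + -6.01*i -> [1.84, -4.17, -10.18, -16.19, -22.2]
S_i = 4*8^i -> [4, 32, 256, 2048, 16384]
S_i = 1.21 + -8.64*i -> [1.21, -7.43, -16.07, -24.71, -33.35]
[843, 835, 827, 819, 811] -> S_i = 843 + -8*i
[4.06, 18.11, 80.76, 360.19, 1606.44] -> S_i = 4.06*4.46^i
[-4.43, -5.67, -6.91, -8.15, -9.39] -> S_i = -4.43 + -1.24*i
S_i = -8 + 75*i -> [-8, 67, 142, 217, 292]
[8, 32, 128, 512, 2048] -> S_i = 8*4^i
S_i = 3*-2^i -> [3, -6, 12, -24, 48]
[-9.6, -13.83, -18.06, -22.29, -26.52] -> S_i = -9.60 + -4.23*i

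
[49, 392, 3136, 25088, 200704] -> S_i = 49*8^i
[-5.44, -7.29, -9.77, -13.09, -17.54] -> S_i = -5.44*1.34^i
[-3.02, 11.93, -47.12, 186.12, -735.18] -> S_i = -3.02*(-3.95)^i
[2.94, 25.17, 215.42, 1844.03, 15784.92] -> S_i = 2.94*8.56^i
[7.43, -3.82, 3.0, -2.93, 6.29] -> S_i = Random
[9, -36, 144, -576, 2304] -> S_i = 9*-4^i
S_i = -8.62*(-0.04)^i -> [-8.62, 0.34, -0.01, 0.0, -0.0]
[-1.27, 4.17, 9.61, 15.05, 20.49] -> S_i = -1.27 + 5.44*i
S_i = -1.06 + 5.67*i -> [-1.06, 4.61, 10.28, 15.95, 21.62]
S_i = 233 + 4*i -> [233, 237, 241, 245, 249]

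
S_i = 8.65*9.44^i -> [8.65, 81.66, 770.83, 7276.66, 68691.67]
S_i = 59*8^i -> [59, 472, 3776, 30208, 241664]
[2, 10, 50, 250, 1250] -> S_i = 2*5^i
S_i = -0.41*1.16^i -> [-0.41, -0.48, -0.55, -0.64, -0.74]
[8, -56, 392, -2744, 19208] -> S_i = 8*-7^i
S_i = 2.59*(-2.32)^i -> [2.59, -6.01, 13.94, -32.34, 75.03]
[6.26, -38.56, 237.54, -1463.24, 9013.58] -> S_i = 6.26*(-6.16)^i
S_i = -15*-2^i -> [-15, 30, -60, 120, -240]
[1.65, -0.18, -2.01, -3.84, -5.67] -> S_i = 1.65 + -1.83*i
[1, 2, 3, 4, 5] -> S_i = 1 + 1*i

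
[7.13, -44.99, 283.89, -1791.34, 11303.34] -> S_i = 7.13*(-6.31)^i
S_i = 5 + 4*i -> [5, 9, 13, 17, 21]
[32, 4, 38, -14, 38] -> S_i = Random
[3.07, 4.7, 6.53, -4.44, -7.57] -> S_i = Random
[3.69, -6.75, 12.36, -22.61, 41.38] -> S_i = 3.69*(-1.83)^i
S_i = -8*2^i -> [-8, -16, -32, -64, -128]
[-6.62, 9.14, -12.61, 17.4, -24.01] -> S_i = -6.62*(-1.38)^i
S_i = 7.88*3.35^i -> [7.88, 26.4, 88.43, 296.25, 992.44]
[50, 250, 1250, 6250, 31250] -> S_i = 50*5^i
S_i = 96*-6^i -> [96, -576, 3456, -20736, 124416]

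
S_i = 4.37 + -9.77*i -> [4.37, -5.4, -15.17, -24.94, -34.71]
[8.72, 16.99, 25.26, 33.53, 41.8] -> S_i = 8.72 + 8.27*i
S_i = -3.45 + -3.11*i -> [-3.45, -6.56, -9.67, -12.78, -15.89]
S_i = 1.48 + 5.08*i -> [1.48, 6.56, 11.64, 16.72, 21.8]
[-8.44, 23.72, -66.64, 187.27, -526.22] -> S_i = -8.44*(-2.81)^i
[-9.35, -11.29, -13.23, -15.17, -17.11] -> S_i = -9.35 + -1.94*i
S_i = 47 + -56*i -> [47, -9, -65, -121, -177]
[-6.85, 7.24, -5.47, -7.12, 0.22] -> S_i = Random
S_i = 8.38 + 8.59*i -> [8.38, 16.97, 25.56, 34.15, 42.74]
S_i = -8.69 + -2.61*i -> [-8.69, -11.3, -13.91, -16.52, -19.13]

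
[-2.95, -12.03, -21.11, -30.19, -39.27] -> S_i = -2.95 + -9.08*i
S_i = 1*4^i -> [1, 4, 16, 64, 256]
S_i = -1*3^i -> [-1, -3, -9, -27, -81]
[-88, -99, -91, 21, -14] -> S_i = Random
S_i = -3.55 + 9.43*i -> [-3.55, 5.88, 15.31, 24.74, 34.17]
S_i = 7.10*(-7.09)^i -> [7.1, -50.34, 356.9, -2530.45, 17940.86]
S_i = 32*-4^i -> [32, -128, 512, -2048, 8192]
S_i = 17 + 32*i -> [17, 49, 81, 113, 145]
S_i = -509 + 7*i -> [-509, -502, -495, -488, -481]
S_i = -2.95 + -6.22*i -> [-2.95, -9.17, -15.39, -21.61, -27.83]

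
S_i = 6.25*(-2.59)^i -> [6.25, -16.19, 41.93, -108.59, 281.24]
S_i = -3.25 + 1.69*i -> [-3.25, -1.56, 0.13, 1.82, 3.51]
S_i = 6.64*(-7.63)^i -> [6.64, -50.66, 386.56, -2949.45, 22504.34]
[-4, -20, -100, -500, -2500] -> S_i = -4*5^i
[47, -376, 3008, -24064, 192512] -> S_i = 47*-8^i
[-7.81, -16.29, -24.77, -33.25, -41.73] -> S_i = -7.81 + -8.48*i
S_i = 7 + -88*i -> [7, -81, -169, -257, -345]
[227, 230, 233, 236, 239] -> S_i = 227 + 3*i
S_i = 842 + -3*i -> [842, 839, 836, 833, 830]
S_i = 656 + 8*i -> [656, 664, 672, 680, 688]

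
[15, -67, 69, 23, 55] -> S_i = Random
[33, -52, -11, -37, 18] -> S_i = Random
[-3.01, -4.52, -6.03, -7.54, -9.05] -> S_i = -3.01 + -1.51*i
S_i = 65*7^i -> [65, 455, 3185, 22295, 156065]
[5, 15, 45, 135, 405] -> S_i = 5*3^i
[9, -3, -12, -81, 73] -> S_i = Random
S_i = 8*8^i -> [8, 64, 512, 4096, 32768]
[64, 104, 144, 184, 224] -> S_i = 64 + 40*i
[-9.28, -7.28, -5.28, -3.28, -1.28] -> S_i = -9.28 + 2.00*i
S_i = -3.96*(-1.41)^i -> [-3.96, 5.58, -7.87, 11.1, -15.65]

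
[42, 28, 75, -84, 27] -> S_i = Random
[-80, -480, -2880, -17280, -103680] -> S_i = -80*6^i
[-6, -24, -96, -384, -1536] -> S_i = -6*4^i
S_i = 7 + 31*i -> [7, 38, 69, 100, 131]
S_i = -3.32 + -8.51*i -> [-3.32, -11.83, -20.34, -28.85, -37.36]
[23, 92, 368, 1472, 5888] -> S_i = 23*4^i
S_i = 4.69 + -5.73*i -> [4.69, -1.04, -6.77, -12.5, -18.23]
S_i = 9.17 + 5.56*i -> [9.17, 14.73, 20.29, 25.85, 31.41]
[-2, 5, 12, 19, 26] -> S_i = -2 + 7*i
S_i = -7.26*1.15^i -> [-7.26, -8.35, -9.6, -11.04, -12.7]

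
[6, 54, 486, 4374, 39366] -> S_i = 6*9^i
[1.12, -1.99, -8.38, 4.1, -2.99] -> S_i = Random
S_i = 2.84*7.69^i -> [2.84, 21.84, 167.95, 1291.51, 9931.7]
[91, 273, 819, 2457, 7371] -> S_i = 91*3^i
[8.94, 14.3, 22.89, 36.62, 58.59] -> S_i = 8.94*1.60^i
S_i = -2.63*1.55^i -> [-2.63, -4.08, -6.32, -9.79, -15.18]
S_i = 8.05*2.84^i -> [8.05, 22.86, 64.93, 184.4, 523.68]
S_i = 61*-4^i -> [61, -244, 976, -3904, 15616]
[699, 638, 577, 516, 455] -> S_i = 699 + -61*i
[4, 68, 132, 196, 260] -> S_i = 4 + 64*i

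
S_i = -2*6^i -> [-2, -12, -72, -432, -2592]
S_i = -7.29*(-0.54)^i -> [-7.29, 3.94, -2.13, 1.15, -0.62]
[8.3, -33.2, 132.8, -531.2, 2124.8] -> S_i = 8.30*(-4.00)^i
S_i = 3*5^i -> [3, 15, 75, 375, 1875]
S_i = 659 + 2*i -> [659, 661, 663, 665, 667]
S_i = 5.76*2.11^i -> [5.76, 12.15, 25.64, 54.11, 114.17]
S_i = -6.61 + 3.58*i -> [-6.61, -3.03, 0.55, 4.13, 7.71]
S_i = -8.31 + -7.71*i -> [-8.31, -16.02, -23.73, -31.44, -39.15]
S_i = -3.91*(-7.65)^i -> [-3.91, 29.91, -228.82, 1750.5, -13391.29]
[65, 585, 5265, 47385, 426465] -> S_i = 65*9^i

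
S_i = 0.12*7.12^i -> [0.12, 0.85, 6.08, 43.31, 308.39]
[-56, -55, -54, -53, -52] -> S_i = -56 + 1*i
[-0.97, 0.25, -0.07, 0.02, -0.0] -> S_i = -0.97*(-0.26)^i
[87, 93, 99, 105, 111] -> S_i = 87 + 6*i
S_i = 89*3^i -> [89, 267, 801, 2403, 7209]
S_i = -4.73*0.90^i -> [-4.73, -4.26, -3.83, -3.45, -3.1]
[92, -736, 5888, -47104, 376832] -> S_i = 92*-8^i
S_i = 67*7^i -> [67, 469, 3283, 22981, 160867]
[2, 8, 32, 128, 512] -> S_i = 2*4^i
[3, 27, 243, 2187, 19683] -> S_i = 3*9^i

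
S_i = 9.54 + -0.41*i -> [9.54, 9.13, 8.72, 8.31, 7.9]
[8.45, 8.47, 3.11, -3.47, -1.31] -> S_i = Random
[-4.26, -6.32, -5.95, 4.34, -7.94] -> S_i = Random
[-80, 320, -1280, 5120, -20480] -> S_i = -80*-4^i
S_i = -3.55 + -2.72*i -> [-3.55, -6.27, -8.99, -11.71, -14.43]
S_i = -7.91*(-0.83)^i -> [-7.91, 6.57, -5.45, 4.52, -3.75]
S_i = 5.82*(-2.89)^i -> [5.82, -16.82, 48.61, -140.48, 405.99]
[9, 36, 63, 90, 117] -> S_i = 9 + 27*i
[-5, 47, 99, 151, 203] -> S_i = -5 + 52*i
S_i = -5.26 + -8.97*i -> [-5.26, -14.23, -23.2, -32.17, -41.14]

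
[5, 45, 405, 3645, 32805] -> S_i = 5*9^i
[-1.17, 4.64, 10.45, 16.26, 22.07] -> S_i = -1.17 + 5.81*i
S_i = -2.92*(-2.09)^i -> [-2.92, 6.1, -12.75, 26.66, -55.71]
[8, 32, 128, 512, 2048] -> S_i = 8*4^i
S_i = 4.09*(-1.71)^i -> [4.09, -6.99, 11.96, -20.45, 34.97]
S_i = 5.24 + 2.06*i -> [5.24, 7.3, 9.36, 11.42, 13.48]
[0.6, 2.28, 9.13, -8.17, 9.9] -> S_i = Random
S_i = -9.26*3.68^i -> [-9.26, -34.08, -125.4, -461.48, -1698.25]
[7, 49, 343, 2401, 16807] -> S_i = 7*7^i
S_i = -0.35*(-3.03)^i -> [-0.35, 1.06, -3.21, 9.74, -29.5]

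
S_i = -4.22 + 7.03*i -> [-4.22, 2.81, 9.84, 16.87, 23.9]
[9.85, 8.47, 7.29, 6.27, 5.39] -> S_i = 9.85*0.86^i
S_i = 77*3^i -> [77, 231, 693, 2079, 6237]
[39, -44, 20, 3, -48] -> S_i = Random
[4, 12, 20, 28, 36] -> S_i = 4 + 8*i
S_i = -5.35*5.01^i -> [-5.35, -26.8, -134.29, -672.77, -3370.58]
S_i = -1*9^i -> [-1, -9, -81, -729, -6561]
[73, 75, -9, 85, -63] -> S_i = Random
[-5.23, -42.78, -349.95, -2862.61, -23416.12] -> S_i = -5.23*8.18^i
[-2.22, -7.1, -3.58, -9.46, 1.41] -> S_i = Random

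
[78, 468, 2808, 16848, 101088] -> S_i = 78*6^i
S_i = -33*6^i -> [-33, -198, -1188, -7128, -42768]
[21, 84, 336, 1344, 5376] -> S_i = 21*4^i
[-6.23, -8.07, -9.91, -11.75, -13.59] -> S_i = -6.23 + -1.84*i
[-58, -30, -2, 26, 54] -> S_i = -58 + 28*i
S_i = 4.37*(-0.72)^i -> [4.37, -3.15, 2.27, -1.63, 1.17]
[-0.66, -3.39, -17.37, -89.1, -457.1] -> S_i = -0.66*5.13^i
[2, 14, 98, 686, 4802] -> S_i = 2*7^i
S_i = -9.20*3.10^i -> [-9.2, -28.52, -88.41, -274.08, -849.64]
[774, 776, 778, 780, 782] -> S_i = 774 + 2*i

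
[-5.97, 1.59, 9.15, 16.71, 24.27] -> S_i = -5.97 + 7.56*i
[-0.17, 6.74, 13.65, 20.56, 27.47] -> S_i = -0.17 + 6.91*i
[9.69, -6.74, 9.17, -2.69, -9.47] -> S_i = Random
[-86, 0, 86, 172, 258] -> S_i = -86 + 86*i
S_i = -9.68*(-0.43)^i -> [-9.68, 4.16, -1.79, 0.77, -0.33]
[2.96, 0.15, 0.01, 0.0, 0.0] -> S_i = 2.96*0.05^i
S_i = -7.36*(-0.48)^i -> [-7.36, 3.53, -1.7, 0.81, -0.39]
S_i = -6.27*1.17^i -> [-6.27, -7.34, -8.58, -10.04, -11.75]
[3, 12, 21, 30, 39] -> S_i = 3 + 9*i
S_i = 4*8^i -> [4, 32, 256, 2048, 16384]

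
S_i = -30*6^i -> [-30, -180, -1080, -6480, -38880]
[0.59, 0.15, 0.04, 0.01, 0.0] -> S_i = 0.59*0.25^i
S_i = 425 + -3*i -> [425, 422, 419, 416, 413]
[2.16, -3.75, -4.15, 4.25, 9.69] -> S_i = Random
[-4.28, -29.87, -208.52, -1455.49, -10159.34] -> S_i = -4.28*6.98^i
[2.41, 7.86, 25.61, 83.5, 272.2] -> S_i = 2.41*3.26^i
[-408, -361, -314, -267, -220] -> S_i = -408 + 47*i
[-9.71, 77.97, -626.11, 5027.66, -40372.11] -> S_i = -9.71*(-8.03)^i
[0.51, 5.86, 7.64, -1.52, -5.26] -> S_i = Random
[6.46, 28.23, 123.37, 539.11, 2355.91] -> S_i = 6.46*4.37^i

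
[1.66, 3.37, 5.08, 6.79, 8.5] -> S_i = 1.66 + 1.71*i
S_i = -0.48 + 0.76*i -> [-0.48, 0.28, 1.04, 1.8, 2.56]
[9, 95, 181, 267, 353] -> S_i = 9 + 86*i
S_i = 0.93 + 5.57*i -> [0.93, 6.5, 12.07, 17.64, 23.21]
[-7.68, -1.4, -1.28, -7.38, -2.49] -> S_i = Random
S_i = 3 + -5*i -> [3, -2, -7, -12, -17]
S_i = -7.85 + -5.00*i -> [-7.85, -12.85, -17.85, -22.85, -27.85]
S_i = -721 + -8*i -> [-721, -729, -737, -745, -753]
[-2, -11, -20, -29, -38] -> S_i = -2 + -9*i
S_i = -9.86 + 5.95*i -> [-9.86, -3.91, 2.04, 7.99, 13.94]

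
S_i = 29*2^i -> [29, 58, 116, 232, 464]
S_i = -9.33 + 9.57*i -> [-9.33, 0.24, 9.81, 19.38, 28.95]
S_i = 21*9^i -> [21, 189, 1701, 15309, 137781]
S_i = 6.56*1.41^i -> [6.56, 9.25, 13.04, 18.39, 25.93]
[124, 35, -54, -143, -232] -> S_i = 124 + -89*i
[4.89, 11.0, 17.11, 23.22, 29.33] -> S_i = 4.89 + 6.11*i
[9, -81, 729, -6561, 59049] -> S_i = 9*-9^i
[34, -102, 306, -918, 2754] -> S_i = 34*-3^i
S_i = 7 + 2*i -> [7, 9, 11, 13, 15]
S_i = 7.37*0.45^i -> [7.37, 3.32, 1.49, 0.67, 0.3]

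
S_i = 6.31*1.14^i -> [6.31, 7.19, 8.2, 9.35, 10.66]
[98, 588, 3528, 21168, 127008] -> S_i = 98*6^i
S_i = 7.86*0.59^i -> [7.86, 4.64, 2.74, 1.61, 0.95]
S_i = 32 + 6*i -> [32, 38, 44, 50, 56]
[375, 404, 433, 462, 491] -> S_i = 375 + 29*i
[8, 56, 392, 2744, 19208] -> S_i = 8*7^i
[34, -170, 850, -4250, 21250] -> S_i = 34*-5^i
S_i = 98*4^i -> [98, 392, 1568, 6272, 25088]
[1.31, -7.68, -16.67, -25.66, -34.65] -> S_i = 1.31 + -8.99*i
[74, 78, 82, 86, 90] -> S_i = 74 + 4*i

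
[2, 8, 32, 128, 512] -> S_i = 2*4^i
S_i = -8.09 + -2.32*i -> [-8.09, -10.41, -12.73, -15.05, -17.37]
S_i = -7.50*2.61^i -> [-7.5, -19.58, -51.09, -133.35, -348.04]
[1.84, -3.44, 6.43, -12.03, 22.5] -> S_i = 1.84*(-1.87)^i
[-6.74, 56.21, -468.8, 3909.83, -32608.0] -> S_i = -6.74*(-8.34)^i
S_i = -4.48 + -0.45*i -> [-4.48, -4.93, -5.38, -5.83, -6.28]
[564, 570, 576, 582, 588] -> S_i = 564 + 6*i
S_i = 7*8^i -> [7, 56, 448, 3584, 28672]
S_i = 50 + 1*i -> [50, 51, 52, 53, 54]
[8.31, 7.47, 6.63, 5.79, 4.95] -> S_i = 8.31 + -0.84*i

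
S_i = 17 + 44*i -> [17, 61, 105, 149, 193]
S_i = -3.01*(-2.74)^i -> [-3.01, 8.25, -22.6, 61.92, -169.66]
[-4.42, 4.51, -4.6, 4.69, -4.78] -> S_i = -4.42*(-1.02)^i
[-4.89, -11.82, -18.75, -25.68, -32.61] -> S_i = -4.89 + -6.93*i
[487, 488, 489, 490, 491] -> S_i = 487 + 1*i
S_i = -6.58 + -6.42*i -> [-6.58, -13.0, -19.42, -25.84, -32.26]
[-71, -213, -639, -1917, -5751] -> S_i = -71*3^i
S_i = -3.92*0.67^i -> [-3.92, -2.63, -1.76, -1.18, -0.79]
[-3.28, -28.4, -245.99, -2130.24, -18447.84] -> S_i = -3.28*8.66^i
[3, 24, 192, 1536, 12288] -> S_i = 3*8^i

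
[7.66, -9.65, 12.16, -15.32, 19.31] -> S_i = 7.66*(-1.26)^i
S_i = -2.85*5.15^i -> [-2.85, -14.68, -75.59, -389.28, -2004.81]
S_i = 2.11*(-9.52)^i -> [2.11, -20.09, 191.23, -1820.51, 17331.26]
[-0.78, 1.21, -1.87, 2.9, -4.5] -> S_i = -0.78*(-1.55)^i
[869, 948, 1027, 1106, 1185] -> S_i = 869 + 79*i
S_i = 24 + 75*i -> [24, 99, 174, 249, 324]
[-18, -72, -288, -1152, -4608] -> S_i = -18*4^i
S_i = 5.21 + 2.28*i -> [5.21, 7.49, 9.77, 12.05, 14.33]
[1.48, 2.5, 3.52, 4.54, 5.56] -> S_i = 1.48 + 1.02*i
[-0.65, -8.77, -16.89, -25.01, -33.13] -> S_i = -0.65 + -8.12*i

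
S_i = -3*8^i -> [-3, -24, -192, -1536, -12288]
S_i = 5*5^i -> [5, 25, 125, 625, 3125]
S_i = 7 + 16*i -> [7, 23, 39, 55, 71]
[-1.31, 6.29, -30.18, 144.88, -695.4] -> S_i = -1.31*(-4.80)^i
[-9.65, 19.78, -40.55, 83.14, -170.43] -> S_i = -9.65*(-2.05)^i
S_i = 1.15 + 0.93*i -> [1.15, 2.08, 3.01, 3.94, 4.87]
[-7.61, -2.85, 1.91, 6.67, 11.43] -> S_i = -7.61 + 4.76*i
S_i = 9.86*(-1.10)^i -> [9.86, -10.85, 11.93, -13.12, 14.44]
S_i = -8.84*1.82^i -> [-8.84, -16.09, -29.28, -53.29, -96.99]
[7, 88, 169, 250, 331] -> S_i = 7 + 81*i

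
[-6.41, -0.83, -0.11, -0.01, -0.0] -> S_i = -6.41*0.13^i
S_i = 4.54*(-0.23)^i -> [4.54, -1.04, 0.24, -0.06, 0.01]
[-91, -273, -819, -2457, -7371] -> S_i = -91*3^i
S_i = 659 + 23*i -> [659, 682, 705, 728, 751]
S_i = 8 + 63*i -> [8, 71, 134, 197, 260]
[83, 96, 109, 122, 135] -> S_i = 83 + 13*i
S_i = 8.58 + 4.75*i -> [8.58, 13.33, 18.08, 22.83, 27.58]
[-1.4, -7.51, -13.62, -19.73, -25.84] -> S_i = -1.40 + -6.11*i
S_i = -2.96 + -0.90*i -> [-2.96, -3.86, -4.76, -5.66, -6.56]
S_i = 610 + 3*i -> [610, 613, 616, 619, 622]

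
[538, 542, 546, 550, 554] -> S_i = 538 + 4*i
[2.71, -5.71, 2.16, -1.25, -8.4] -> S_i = Random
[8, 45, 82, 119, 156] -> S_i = 8 + 37*i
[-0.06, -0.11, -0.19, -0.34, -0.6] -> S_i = -0.06*1.78^i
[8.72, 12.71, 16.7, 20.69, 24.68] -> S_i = 8.72 + 3.99*i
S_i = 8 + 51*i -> [8, 59, 110, 161, 212]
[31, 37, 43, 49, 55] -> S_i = 31 + 6*i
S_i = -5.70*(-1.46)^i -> [-5.7, 8.32, -12.15, 17.74, -25.9]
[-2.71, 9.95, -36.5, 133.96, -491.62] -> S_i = -2.71*(-3.67)^i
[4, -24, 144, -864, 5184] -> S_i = 4*-6^i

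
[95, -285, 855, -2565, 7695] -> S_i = 95*-3^i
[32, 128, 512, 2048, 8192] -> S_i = 32*4^i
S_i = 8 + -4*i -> [8, 4, 0, -4, -8]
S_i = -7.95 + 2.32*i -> [-7.95, -5.63, -3.31, -0.99, 1.33]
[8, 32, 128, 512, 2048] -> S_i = 8*4^i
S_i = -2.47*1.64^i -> [-2.47, -4.05, -6.64, -10.9, -17.87]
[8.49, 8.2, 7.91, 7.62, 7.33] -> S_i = 8.49 + -0.29*i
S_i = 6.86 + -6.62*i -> [6.86, 0.24, -6.38, -13.0, -19.62]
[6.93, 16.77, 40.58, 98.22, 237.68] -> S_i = 6.93*2.42^i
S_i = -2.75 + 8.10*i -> [-2.75, 5.35, 13.45, 21.55, 29.65]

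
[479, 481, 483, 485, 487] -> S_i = 479 + 2*i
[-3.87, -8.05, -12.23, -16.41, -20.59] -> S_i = -3.87 + -4.18*i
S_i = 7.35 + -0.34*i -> [7.35, 7.01, 6.67, 6.33, 5.99]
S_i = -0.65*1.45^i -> [-0.65, -0.94, -1.37, -1.98, -2.87]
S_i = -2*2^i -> [-2, -4, -8, -16, -32]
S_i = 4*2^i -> [4, 8, 16, 32, 64]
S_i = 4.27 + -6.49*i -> [4.27, -2.22, -8.71, -15.2, -21.69]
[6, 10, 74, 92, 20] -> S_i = Random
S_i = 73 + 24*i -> [73, 97, 121, 145, 169]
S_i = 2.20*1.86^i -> [2.2, 4.09, 7.61, 14.16, 26.33]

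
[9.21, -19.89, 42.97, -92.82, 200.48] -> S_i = 9.21*(-2.16)^i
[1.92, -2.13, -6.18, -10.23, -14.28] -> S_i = 1.92 + -4.05*i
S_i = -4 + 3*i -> [-4, -1, 2, 5, 8]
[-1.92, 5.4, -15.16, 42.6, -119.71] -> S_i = -1.92*(-2.81)^i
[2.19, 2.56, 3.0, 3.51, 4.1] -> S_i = 2.19*1.17^i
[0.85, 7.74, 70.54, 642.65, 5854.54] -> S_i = 0.85*9.11^i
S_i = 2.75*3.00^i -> [2.75, 8.25, 24.75, 74.25, 222.75]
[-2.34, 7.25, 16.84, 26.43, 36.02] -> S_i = -2.34 + 9.59*i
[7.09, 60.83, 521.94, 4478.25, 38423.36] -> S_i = 7.09*8.58^i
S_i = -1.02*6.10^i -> [-1.02, -6.22, -37.95, -231.52, -1412.28]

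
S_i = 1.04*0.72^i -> [1.04, 0.75, 0.54, 0.39, 0.28]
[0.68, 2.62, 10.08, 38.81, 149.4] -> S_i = 0.68*3.85^i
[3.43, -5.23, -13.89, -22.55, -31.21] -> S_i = 3.43 + -8.66*i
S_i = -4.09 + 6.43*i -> [-4.09, 2.34, 8.77, 15.2, 21.63]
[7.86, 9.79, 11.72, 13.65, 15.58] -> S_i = 7.86 + 1.93*i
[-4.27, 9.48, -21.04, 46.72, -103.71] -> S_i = -4.27*(-2.22)^i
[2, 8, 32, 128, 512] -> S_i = 2*4^i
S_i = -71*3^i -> [-71, -213, -639, -1917, -5751]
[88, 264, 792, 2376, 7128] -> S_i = 88*3^i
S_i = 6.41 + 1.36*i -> [6.41, 7.77, 9.13, 10.49, 11.85]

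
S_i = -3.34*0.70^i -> [-3.34, -2.34, -1.64, -1.15, -0.8]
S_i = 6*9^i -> [6, 54, 486, 4374, 39366]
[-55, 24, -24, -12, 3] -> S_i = Random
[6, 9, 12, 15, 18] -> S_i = 6 + 3*i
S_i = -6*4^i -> [-6, -24, -96, -384, -1536]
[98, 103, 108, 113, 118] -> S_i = 98 + 5*i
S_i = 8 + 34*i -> [8, 42, 76, 110, 144]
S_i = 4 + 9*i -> [4, 13, 22, 31, 40]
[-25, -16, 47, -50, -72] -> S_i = Random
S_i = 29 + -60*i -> [29, -31, -91, -151, -211]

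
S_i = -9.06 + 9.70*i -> [-9.06, 0.64, 10.34, 20.04, 29.74]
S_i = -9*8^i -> [-9, -72, -576, -4608, -36864]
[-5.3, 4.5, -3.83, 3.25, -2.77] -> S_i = -5.30*(-0.85)^i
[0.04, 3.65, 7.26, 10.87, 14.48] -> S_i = 0.04 + 3.61*i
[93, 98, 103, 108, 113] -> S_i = 93 + 5*i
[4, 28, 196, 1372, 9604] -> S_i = 4*7^i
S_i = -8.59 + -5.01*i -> [-8.59, -13.6, -18.61, -23.62, -28.63]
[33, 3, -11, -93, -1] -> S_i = Random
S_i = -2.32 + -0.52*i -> [-2.32, -2.84, -3.36, -3.88, -4.4]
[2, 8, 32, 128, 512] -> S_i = 2*4^i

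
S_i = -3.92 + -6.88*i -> [-3.92, -10.8, -17.68, -24.56, -31.44]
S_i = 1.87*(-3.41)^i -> [1.87, -6.38, 21.74, -74.15, 252.85]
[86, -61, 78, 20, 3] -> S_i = Random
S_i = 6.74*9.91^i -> [6.74, 66.79, 661.92, 6559.65, 65006.16]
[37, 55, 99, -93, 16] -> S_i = Random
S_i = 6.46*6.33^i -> [6.46, 40.89, 258.85, 1638.49, 10371.64]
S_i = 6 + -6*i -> [6, 0, -6, -12, -18]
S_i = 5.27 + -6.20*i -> [5.27, -0.93, -7.13, -13.33, -19.53]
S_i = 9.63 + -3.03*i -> [9.63, 6.6, 3.57, 0.54, -2.49]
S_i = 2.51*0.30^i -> [2.51, 0.75, 0.23, 0.07, 0.02]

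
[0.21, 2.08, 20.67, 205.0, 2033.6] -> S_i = 0.21*9.92^i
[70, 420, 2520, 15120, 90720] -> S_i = 70*6^i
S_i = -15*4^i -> [-15, -60, -240, -960, -3840]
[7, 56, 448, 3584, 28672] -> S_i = 7*8^i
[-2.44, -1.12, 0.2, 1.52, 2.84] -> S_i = -2.44 + 1.32*i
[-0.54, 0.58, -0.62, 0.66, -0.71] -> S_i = -0.54*(-1.07)^i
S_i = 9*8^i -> [9, 72, 576, 4608, 36864]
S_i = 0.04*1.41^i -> [0.04, 0.06, 0.08, 0.11, 0.16]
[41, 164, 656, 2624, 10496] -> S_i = 41*4^i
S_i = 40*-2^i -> [40, -80, 160, -320, 640]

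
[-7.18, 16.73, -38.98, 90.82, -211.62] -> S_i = -7.18*(-2.33)^i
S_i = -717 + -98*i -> [-717, -815, -913, -1011, -1109]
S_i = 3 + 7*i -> [3, 10, 17, 24, 31]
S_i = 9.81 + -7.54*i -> [9.81, 2.27, -5.27, -12.81, -20.35]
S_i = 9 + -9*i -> [9, 0, -9, -18, -27]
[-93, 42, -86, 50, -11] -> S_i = Random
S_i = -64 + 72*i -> [-64, 8, 80, 152, 224]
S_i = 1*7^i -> [1, 7, 49, 343, 2401]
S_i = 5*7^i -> [5, 35, 245, 1715, 12005]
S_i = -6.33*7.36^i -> [-6.33, -46.59, -342.89, -2523.7, -18574.41]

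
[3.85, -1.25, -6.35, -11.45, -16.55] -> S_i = 3.85 + -5.10*i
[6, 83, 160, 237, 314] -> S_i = 6 + 77*i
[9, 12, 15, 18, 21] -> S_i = 9 + 3*i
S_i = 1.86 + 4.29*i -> [1.86, 6.15, 10.44, 14.73, 19.02]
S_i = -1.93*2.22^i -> [-1.93, -4.28, -9.51, -21.12, -46.88]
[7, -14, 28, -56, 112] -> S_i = 7*-2^i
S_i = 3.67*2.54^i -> [3.67, 9.32, 23.68, 60.14, 152.76]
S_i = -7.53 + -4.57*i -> [-7.53, -12.1, -16.67, -21.24, -25.81]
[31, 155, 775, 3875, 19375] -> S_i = 31*5^i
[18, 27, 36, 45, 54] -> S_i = 18 + 9*i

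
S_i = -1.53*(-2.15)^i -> [-1.53, 3.29, -7.07, 15.21, -32.69]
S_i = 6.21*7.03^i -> [6.21, 43.66, 306.9, 2157.53, 15167.46]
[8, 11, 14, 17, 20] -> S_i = 8 + 3*i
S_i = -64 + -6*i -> [-64, -70, -76, -82, -88]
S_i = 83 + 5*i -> [83, 88, 93, 98, 103]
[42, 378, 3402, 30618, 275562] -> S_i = 42*9^i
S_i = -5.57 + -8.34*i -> [-5.57, -13.91, -22.25, -30.59, -38.93]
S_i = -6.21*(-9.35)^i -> [-6.21, 58.06, -542.89, 5076.06, -47461.13]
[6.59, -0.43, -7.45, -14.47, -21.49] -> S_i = 6.59 + -7.02*i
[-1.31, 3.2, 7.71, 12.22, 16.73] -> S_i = -1.31 + 4.51*i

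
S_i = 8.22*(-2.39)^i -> [8.22, -19.65, 46.95, -112.22, 268.2]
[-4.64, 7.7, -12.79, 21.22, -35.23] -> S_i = -4.64*(-1.66)^i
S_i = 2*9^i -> [2, 18, 162, 1458, 13122]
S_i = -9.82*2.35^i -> [-9.82, -23.08, -54.23, -127.44, -299.49]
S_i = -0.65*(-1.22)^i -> [-0.65, 0.79, -0.97, 1.18, -1.44]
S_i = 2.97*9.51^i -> [2.97, 28.24, 268.61, 2554.45, 24292.85]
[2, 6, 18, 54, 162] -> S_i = 2*3^i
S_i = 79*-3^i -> [79, -237, 711, -2133, 6399]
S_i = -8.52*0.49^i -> [-8.52, -4.17, -2.05, -1.0, -0.49]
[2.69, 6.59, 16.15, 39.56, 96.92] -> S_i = 2.69*2.45^i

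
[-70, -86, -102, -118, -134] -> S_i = -70 + -16*i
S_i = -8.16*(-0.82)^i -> [-8.16, 6.69, -5.49, 4.5, -3.69]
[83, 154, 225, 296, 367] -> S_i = 83 + 71*i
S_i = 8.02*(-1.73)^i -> [8.02, -13.87, 24.0, -41.53, 71.84]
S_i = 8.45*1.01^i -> [8.45, 8.53, 8.62, 8.71, 8.79]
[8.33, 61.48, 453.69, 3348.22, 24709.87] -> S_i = 8.33*7.38^i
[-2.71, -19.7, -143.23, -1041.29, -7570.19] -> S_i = -2.71*7.27^i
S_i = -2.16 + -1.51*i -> [-2.16, -3.67, -5.18, -6.69, -8.2]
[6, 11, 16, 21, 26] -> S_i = 6 + 5*i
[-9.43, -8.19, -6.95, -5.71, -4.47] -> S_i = -9.43 + 1.24*i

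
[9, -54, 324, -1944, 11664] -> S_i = 9*-6^i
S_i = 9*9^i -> [9, 81, 729, 6561, 59049]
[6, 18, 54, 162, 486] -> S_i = 6*3^i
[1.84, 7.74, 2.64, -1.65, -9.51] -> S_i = Random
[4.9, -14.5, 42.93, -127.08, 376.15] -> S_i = 4.90*(-2.96)^i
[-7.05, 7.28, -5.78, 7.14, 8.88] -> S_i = Random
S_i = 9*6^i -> [9, 54, 324, 1944, 11664]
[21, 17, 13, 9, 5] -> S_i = 21 + -4*i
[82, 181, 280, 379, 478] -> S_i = 82 + 99*i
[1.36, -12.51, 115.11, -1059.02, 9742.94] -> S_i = 1.36*(-9.20)^i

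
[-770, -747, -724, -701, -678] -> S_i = -770 + 23*i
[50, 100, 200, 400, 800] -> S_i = 50*2^i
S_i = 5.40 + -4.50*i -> [5.4, 0.9, -3.6, -8.1, -12.6]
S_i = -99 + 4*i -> [-99, -95, -91, -87, -83]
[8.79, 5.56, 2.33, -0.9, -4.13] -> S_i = 8.79 + -3.23*i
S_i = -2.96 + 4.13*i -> [-2.96, 1.17, 5.3, 9.43, 13.56]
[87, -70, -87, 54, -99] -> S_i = Random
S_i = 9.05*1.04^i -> [9.05, 9.41, 9.79, 10.18, 10.59]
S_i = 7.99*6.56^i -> [7.99, 52.41, 343.84, 2255.58, 14796.61]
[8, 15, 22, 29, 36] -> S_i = 8 + 7*i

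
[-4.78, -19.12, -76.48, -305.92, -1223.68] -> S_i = -4.78*4.00^i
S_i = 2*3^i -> [2, 6, 18, 54, 162]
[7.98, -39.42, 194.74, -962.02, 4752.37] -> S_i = 7.98*(-4.94)^i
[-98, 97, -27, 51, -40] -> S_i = Random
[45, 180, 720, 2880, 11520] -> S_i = 45*4^i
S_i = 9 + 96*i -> [9, 105, 201, 297, 393]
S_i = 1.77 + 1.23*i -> [1.77, 3.0, 4.23, 5.46, 6.69]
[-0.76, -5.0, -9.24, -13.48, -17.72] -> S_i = -0.76 + -4.24*i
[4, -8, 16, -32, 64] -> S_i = 4*-2^i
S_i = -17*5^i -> [-17, -85, -425, -2125, -10625]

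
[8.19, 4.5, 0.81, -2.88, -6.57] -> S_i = 8.19 + -3.69*i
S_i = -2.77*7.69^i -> [-2.77, -21.3, -163.81, -1259.68, -9686.91]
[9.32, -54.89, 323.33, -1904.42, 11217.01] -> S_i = 9.32*(-5.89)^i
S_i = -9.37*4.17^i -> [-9.37, -39.07, -162.93, -679.43, -2833.24]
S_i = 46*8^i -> [46, 368, 2944, 23552, 188416]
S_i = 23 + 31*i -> [23, 54, 85, 116, 147]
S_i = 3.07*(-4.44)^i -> [3.07, -13.63, 60.52, -268.71, 1193.08]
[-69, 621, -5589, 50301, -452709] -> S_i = -69*-9^i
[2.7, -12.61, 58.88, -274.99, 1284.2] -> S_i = 2.70*(-4.67)^i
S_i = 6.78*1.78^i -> [6.78, 12.07, 21.48, 38.24, 68.06]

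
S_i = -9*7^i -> [-9, -63, -441, -3087, -21609]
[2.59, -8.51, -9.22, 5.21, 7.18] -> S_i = Random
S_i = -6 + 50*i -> [-6, 44, 94, 144, 194]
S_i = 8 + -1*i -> [8, 7, 6, 5, 4]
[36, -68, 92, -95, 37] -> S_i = Random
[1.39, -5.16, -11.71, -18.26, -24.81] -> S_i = 1.39 + -6.55*i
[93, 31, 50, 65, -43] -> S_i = Random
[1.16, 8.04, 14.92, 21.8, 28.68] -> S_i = 1.16 + 6.88*i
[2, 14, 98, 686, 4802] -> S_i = 2*7^i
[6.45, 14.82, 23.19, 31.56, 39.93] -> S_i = 6.45 + 8.37*i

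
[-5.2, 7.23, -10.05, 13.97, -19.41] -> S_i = -5.20*(-1.39)^i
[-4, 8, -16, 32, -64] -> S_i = -4*-2^i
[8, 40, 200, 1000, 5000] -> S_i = 8*5^i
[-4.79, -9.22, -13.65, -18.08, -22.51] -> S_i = -4.79 + -4.43*i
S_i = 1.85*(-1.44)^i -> [1.85, -2.66, 3.84, -5.52, 7.95]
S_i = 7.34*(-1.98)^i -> [7.34, -14.53, 28.78, -56.98, 112.81]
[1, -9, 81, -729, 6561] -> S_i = 1*-9^i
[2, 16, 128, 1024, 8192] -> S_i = 2*8^i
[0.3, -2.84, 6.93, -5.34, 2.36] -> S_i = Random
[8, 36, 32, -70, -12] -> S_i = Random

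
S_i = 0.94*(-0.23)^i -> [0.94, -0.22, 0.05, -0.01, 0.0]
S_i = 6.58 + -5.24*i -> [6.58, 1.34, -3.9, -9.14, -14.38]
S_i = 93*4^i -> [93, 372, 1488, 5952, 23808]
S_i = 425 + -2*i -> [425, 423, 421, 419, 417]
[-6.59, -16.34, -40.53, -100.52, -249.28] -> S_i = -6.59*2.48^i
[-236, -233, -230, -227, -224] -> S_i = -236 + 3*i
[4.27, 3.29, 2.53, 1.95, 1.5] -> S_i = 4.27*0.77^i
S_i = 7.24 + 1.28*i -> [7.24, 8.52, 9.8, 11.08, 12.36]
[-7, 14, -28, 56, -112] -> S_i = -7*-2^i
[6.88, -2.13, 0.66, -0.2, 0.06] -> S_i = 6.88*(-0.31)^i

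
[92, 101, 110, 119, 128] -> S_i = 92 + 9*i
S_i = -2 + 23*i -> [-2, 21, 44, 67, 90]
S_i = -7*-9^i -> [-7, 63, -567, 5103, -45927]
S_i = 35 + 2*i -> [35, 37, 39, 41, 43]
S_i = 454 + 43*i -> [454, 497, 540, 583, 626]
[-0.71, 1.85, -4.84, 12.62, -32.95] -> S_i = -0.71*(-2.61)^i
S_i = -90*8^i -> [-90, -720, -5760, -46080, -368640]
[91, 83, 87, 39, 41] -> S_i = Random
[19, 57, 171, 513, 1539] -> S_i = 19*3^i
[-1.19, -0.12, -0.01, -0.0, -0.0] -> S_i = -1.19*0.10^i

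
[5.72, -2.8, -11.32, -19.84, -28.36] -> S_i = 5.72 + -8.52*i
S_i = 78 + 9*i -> [78, 87, 96, 105, 114]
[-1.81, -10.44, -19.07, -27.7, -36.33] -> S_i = -1.81 + -8.63*i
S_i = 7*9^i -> [7, 63, 567, 5103, 45927]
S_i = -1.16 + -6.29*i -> [-1.16, -7.45, -13.74, -20.03, -26.32]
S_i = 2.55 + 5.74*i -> [2.55, 8.29, 14.03, 19.77, 25.51]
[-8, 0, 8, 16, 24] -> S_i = -8 + 8*i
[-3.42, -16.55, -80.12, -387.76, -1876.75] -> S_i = -3.42*4.84^i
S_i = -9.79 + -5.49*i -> [-9.79, -15.28, -20.77, -26.26, -31.75]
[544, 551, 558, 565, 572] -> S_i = 544 + 7*i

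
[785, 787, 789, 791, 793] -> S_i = 785 + 2*i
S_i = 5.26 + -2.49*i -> [5.26, 2.77, 0.28, -2.21, -4.7]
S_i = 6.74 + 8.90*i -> [6.74, 15.64, 24.54, 33.44, 42.34]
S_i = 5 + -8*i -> [5, -3, -11, -19, -27]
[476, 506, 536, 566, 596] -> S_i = 476 + 30*i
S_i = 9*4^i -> [9, 36, 144, 576, 2304]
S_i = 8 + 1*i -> [8, 9, 10, 11, 12]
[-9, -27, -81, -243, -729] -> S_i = -9*3^i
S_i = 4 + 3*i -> [4, 7, 10, 13, 16]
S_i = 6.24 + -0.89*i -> [6.24, 5.35, 4.46, 3.57, 2.68]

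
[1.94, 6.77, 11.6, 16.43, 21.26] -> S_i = 1.94 + 4.83*i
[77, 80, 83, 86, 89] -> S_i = 77 + 3*i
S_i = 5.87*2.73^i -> [5.87, 16.03, 43.75, 119.43, 326.05]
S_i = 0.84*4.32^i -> [0.84, 3.63, 15.68, 67.72, 292.56]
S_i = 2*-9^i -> [2, -18, 162, -1458, 13122]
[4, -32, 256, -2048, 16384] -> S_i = 4*-8^i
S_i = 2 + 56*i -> [2, 58, 114, 170, 226]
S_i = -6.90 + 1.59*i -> [-6.9, -5.31, -3.72, -2.13, -0.54]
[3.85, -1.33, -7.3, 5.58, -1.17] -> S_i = Random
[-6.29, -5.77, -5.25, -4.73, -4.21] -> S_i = -6.29 + 0.52*i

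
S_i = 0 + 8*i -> [0, 8, 16, 24, 32]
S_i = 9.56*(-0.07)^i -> [9.56, -0.67, 0.05, -0.0, 0.0]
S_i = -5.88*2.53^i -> [-5.88, -14.88, -37.64, -95.22, -240.91]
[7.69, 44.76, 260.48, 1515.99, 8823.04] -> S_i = 7.69*5.82^i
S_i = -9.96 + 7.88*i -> [-9.96, -2.08, 5.8, 13.68, 21.56]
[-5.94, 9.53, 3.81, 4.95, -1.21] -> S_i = Random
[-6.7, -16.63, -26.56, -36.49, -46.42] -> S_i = -6.70 + -9.93*i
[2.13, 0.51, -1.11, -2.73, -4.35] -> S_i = 2.13 + -1.62*i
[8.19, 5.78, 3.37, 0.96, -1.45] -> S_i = 8.19 + -2.41*i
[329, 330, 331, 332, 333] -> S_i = 329 + 1*i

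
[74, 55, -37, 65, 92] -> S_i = Random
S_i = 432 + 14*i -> [432, 446, 460, 474, 488]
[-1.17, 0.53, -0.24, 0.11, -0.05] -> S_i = -1.17*(-0.45)^i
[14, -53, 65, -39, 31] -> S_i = Random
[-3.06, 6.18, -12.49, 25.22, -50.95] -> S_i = -3.06*(-2.02)^i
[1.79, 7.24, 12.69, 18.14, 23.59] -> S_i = 1.79 + 5.45*i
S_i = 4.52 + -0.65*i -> [4.52, 3.87, 3.22, 2.57, 1.92]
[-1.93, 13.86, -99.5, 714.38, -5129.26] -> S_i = -1.93*(-7.18)^i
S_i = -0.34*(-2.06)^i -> [-0.34, 0.7, -1.44, 2.97, -6.12]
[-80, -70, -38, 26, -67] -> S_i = Random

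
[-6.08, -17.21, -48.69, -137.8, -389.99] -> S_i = -6.08*2.83^i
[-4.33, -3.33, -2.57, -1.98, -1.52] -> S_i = -4.33*0.77^i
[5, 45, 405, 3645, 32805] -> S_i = 5*9^i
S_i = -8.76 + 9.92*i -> [-8.76, 1.16, 11.08, 21.0, 30.92]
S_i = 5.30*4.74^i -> [5.3, 25.12, 119.08, 564.43, 2675.4]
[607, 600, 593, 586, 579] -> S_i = 607 + -7*i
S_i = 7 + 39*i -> [7, 46, 85, 124, 163]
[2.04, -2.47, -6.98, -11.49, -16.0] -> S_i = 2.04 + -4.51*i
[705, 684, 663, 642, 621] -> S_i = 705 + -21*i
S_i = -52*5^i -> [-52, -260, -1300, -6500, -32500]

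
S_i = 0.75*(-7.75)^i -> [0.75, -5.81, 45.05, -349.11, 2705.63]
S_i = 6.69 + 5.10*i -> [6.69, 11.79, 16.89, 21.99, 27.09]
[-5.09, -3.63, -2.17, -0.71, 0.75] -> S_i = -5.09 + 1.46*i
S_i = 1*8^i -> [1, 8, 64, 512, 4096]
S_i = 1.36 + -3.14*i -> [1.36, -1.78, -4.92, -8.06, -11.2]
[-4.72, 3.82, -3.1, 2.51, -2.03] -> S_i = -4.72*(-0.81)^i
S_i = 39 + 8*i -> [39, 47, 55, 63, 71]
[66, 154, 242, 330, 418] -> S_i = 66 + 88*i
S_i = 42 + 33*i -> [42, 75, 108, 141, 174]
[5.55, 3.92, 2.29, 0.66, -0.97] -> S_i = 5.55 + -1.63*i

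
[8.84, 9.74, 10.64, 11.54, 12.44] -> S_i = 8.84 + 0.90*i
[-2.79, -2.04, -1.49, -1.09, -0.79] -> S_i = -2.79*0.73^i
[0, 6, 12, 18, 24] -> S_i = 0 + 6*i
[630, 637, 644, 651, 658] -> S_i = 630 + 7*i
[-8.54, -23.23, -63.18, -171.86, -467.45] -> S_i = -8.54*2.72^i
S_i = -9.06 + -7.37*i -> [-9.06, -16.43, -23.8, -31.17, -38.54]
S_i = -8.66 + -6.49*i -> [-8.66, -15.15, -21.64, -28.13, -34.62]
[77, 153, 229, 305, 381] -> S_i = 77 + 76*i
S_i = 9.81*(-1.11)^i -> [9.81, -10.89, 12.09, -13.42, 14.89]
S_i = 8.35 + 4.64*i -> [8.35, 12.99, 17.63, 22.27, 26.91]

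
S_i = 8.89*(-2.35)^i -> [8.89, -20.89, 49.1, -115.37, 271.13]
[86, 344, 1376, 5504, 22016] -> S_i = 86*4^i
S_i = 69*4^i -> [69, 276, 1104, 4416, 17664]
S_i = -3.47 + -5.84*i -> [-3.47, -9.31, -15.15, -20.99, -26.83]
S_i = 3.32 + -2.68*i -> [3.32, 0.64, -2.04, -4.72, -7.4]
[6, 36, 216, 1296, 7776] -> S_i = 6*6^i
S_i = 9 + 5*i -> [9, 14, 19, 24, 29]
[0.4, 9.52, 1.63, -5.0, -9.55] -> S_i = Random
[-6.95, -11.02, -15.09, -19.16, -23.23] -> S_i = -6.95 + -4.07*i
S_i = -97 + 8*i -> [-97, -89, -81, -73, -65]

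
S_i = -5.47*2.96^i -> [-5.47, -16.19, -47.93, -141.86, -419.91]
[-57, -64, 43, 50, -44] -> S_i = Random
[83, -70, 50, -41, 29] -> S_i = Random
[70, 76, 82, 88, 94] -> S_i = 70 + 6*i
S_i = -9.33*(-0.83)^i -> [-9.33, 7.74, -6.43, 5.33, -4.43]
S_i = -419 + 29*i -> [-419, -390, -361, -332, -303]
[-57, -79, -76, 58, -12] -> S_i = Random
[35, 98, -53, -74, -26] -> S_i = Random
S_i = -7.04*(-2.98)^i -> [-7.04, 20.98, -62.52, 186.3, -555.18]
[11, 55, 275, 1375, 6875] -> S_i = 11*5^i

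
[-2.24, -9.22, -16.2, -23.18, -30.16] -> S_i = -2.24 + -6.98*i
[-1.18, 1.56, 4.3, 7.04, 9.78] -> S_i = -1.18 + 2.74*i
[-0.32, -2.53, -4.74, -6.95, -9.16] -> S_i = -0.32 + -2.21*i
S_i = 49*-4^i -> [49, -196, 784, -3136, 12544]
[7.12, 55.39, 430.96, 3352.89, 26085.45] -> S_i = 7.12*7.78^i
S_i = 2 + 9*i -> [2, 11, 20, 29, 38]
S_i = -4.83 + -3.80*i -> [-4.83, -8.63, -12.43, -16.23, -20.03]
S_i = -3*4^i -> [-3, -12, -48, -192, -768]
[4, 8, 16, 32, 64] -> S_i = 4*2^i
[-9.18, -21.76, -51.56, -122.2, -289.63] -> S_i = -9.18*2.37^i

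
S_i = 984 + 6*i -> [984, 990, 996, 1002, 1008]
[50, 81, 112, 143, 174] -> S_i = 50 + 31*i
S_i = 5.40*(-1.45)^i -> [5.4, -7.83, 11.35, -16.46, 23.87]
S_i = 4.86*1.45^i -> [4.86, 7.05, 10.22, 14.82, 21.48]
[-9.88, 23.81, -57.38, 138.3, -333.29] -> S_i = -9.88*(-2.41)^i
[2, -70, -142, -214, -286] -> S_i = 2 + -72*i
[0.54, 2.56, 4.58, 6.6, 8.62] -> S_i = 0.54 + 2.02*i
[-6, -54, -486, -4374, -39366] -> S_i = -6*9^i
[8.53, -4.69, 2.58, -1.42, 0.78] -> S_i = 8.53*(-0.55)^i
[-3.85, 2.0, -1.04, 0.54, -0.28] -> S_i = -3.85*(-0.52)^i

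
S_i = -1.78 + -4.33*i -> [-1.78, -6.11, -10.44, -14.77, -19.1]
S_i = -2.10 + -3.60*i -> [-2.1, -5.7, -9.3, -12.9, -16.5]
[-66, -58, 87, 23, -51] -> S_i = Random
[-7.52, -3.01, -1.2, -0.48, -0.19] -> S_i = -7.52*0.40^i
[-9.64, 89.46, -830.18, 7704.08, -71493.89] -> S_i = -9.64*(-9.28)^i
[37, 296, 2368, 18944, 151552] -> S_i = 37*8^i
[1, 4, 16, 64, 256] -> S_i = 1*4^i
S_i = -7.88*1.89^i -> [-7.88, -14.89, -28.15, -53.2, -100.55]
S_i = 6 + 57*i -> [6, 63, 120, 177, 234]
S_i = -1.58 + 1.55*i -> [-1.58, -0.03, 1.52, 3.07, 4.62]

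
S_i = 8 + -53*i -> [8, -45, -98, -151, -204]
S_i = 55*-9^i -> [55, -495, 4455, -40095, 360855]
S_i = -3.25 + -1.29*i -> [-3.25, -4.54, -5.83, -7.12, -8.41]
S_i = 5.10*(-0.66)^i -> [5.1, -3.37, 2.22, -1.47, 0.97]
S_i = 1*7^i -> [1, 7, 49, 343, 2401]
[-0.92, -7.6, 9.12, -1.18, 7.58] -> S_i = Random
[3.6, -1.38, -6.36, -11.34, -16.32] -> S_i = 3.60 + -4.98*i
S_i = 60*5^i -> [60, 300, 1500, 7500, 37500]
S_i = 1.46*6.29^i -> [1.46, 9.18, 57.76, 363.33, 2285.36]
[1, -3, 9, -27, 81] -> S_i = 1*-3^i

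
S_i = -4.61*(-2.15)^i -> [-4.61, 9.91, -21.31, 45.82, -98.5]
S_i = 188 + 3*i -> [188, 191, 194, 197, 200]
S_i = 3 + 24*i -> [3, 27, 51, 75, 99]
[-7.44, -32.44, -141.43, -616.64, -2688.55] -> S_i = -7.44*4.36^i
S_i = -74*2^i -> [-74, -148, -296, -592, -1184]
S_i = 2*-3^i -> [2, -6, 18, -54, 162]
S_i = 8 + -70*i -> [8, -62, -132, -202, -272]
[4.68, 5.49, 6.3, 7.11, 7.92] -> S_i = 4.68 + 0.81*i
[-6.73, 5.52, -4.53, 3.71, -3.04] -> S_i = -6.73*(-0.82)^i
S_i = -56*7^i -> [-56, -392, -2744, -19208, -134456]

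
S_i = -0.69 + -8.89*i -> [-0.69, -9.58, -18.47, -27.36, -36.25]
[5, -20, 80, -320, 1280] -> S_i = 5*-4^i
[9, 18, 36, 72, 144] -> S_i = 9*2^i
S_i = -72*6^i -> [-72, -432, -2592, -15552, -93312]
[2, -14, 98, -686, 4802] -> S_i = 2*-7^i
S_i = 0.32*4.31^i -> [0.32, 1.38, 5.94, 25.62, 110.42]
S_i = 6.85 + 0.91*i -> [6.85, 7.76, 8.67, 9.58, 10.49]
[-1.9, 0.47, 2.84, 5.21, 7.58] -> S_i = -1.90 + 2.37*i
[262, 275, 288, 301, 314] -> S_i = 262 + 13*i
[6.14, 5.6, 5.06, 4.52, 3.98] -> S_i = 6.14 + -0.54*i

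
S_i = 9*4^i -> [9, 36, 144, 576, 2304]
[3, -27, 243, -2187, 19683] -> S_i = 3*-9^i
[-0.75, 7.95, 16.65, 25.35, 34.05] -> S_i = -0.75 + 8.70*i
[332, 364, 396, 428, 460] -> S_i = 332 + 32*i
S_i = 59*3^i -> [59, 177, 531, 1593, 4779]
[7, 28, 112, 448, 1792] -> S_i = 7*4^i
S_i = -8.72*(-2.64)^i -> [-8.72, 23.02, -60.77, 160.45, -423.58]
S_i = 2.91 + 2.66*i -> [2.91, 5.57, 8.23, 10.89, 13.55]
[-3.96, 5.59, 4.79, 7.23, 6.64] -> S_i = Random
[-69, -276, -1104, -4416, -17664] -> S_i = -69*4^i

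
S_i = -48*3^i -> [-48, -144, -432, -1296, -3888]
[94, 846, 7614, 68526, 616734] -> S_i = 94*9^i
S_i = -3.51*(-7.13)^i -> [-3.51, 25.03, -178.44, 1272.26, -9071.21]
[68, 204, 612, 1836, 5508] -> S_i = 68*3^i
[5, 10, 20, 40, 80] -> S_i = 5*2^i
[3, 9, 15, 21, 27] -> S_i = 3 + 6*i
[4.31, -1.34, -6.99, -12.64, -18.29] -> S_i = 4.31 + -5.65*i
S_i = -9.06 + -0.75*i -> [-9.06, -9.81, -10.56, -11.31, -12.06]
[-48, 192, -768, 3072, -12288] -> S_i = -48*-4^i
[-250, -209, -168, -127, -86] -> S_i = -250 + 41*i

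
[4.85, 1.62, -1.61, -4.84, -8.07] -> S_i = 4.85 + -3.23*i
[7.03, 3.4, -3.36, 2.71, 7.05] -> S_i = Random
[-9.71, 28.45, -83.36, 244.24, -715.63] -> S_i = -9.71*(-2.93)^i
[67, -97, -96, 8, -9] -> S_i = Random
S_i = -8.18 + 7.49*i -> [-8.18, -0.69, 6.8, 14.29, 21.78]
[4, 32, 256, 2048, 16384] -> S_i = 4*8^i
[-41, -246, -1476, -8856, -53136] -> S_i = -41*6^i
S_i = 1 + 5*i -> [1, 6, 11, 16, 21]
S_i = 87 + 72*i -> [87, 159, 231, 303, 375]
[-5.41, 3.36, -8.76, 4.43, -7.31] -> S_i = Random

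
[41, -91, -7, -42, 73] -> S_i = Random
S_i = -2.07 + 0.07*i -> [-2.07, -2.0, -1.93, -1.86, -1.79]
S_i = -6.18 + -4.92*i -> [-6.18, -11.1, -16.02, -20.94, -25.86]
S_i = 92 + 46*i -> [92, 138, 184, 230, 276]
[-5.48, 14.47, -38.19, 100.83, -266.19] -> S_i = -5.48*(-2.64)^i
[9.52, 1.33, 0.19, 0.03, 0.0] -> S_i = 9.52*0.14^i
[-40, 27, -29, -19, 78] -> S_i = Random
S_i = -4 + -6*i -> [-4, -10, -16, -22, -28]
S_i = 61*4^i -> [61, 244, 976, 3904, 15616]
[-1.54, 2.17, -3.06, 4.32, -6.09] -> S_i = -1.54*(-1.41)^i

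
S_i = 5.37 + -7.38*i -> [5.37, -2.01, -9.39, -16.77, -24.15]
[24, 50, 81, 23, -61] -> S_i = Random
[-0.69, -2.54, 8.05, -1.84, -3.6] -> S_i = Random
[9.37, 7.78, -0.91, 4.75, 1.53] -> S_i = Random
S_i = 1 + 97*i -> [1, 98, 195, 292, 389]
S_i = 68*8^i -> [68, 544, 4352, 34816, 278528]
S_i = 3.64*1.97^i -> [3.64, 7.17, 14.13, 27.83, 54.82]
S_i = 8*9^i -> [8, 72, 648, 5832, 52488]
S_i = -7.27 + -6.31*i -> [-7.27, -13.58, -19.89, -26.2, -32.51]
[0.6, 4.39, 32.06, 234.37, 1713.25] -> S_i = 0.60*7.31^i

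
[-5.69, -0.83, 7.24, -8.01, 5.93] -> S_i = Random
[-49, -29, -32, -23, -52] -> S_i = Random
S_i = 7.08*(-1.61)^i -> [7.08, -11.4, 18.35, -29.55, 47.57]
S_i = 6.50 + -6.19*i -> [6.5, 0.31, -5.88, -12.07, -18.26]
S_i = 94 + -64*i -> [94, 30, -34, -98, -162]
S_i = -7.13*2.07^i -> [-7.13, -14.76, -30.55, -63.24, -130.91]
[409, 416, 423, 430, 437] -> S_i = 409 + 7*i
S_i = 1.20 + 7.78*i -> [1.2, 8.98, 16.76, 24.54, 32.32]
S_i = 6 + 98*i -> [6, 104, 202, 300, 398]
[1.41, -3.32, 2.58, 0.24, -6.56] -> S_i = Random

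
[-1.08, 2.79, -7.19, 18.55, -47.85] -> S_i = -1.08*(-2.58)^i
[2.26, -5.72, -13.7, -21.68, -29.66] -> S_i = 2.26 + -7.98*i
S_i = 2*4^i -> [2, 8, 32, 128, 512]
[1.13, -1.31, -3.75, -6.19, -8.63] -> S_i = 1.13 + -2.44*i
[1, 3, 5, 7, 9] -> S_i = 1 + 2*i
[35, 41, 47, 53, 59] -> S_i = 35 + 6*i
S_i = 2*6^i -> [2, 12, 72, 432, 2592]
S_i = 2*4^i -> [2, 8, 32, 128, 512]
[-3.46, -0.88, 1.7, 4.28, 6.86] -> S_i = -3.46 + 2.58*i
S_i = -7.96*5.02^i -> [-7.96, -39.96, -200.6, -1006.99, -5055.08]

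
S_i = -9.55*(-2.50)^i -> [-9.55, 23.88, -59.69, 149.22, -373.05]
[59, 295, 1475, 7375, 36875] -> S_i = 59*5^i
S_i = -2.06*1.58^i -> [-2.06, -3.25, -5.14, -8.13, -12.84]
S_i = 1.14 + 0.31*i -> [1.14, 1.45, 1.76, 2.07, 2.38]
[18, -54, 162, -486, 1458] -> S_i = 18*-3^i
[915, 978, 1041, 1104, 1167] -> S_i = 915 + 63*i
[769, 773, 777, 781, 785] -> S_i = 769 + 4*i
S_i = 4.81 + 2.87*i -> [4.81, 7.68, 10.55, 13.42, 16.29]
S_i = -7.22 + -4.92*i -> [-7.22, -12.14, -17.06, -21.98, -26.9]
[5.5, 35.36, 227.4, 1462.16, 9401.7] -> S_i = 5.50*6.43^i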